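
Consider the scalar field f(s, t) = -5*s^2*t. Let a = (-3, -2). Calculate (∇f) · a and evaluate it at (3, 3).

∂f/∂s = -10*s*t
∂f/∂t = -5*s^2
∇f at (3, 3) = (-90, -45)
∇f · a = (-90)(-3) + (-45)(-2) = 360

360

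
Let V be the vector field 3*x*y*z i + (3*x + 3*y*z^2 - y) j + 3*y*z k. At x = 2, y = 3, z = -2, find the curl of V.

(∇×V)₁ = ∂V₃/∂y − ∂V₂/∂z = -6*y*z + 3*z
(∇×V)₂ = ∂V₁/∂z − ∂V₃/∂x = 3*x*y
(∇×V)₃ = ∂V₂/∂x − ∂V₁/∂y = -3*x*z + 3
∇×V = (-6*y*z + 3*z, 3*x*y, -3*x*z + 3)
At (2, 3, -2): (30, 18, 15).

(30, 18, 15)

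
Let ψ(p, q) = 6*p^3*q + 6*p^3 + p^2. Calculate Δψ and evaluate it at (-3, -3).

218

∂²ψ/∂p² = 2*(18*p*q + 18*p + 1)
∂²ψ/∂q² = 0
∇²ψ = 36*p*q + 36*p + 2
At (-3, -3): 218.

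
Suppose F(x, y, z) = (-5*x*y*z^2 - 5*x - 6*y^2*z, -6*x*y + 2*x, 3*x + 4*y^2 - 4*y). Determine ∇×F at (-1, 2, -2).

(12, -67, -78)

(∇×F)₁ = ∂F₃/∂y − ∂F₂/∂z = 8*y - 4
(∇×F)₂ = ∂F₁/∂z − ∂F₃/∂x = -10*x*y*z - 6*y^2 - 3
(∇×F)₃ = ∂F₂/∂x − ∂F₁/∂y = 5*x*z^2 + 12*y*z - 6*y + 2
∇×F = (8*y - 4, -10*x*y*z - 6*y^2 - 3, 5*x*z^2 + 12*y*z - 6*y + 2)
At (-1, 2, -2): (12, -67, -78).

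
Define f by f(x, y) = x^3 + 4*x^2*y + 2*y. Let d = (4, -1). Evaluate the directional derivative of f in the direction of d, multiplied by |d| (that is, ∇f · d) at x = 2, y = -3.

∂f/∂x = 3*x^2 + 8*x*y
∂f/∂y = 4*x^2 + 2
∇f at (2, -3) = (-36, 18)
∇f · d = (-36)(4) + (18)(-1) = -162

-162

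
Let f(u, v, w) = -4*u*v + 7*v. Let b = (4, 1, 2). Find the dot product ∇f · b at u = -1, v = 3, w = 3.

∂f/∂u = -4*v
∂f/∂v = -4*u + 7
∂f/∂w = 0
∇f at (-1, 3, 3) = (-12, 11, 0)
∇f · b = (-12)(4) + (11)(1) + (0)(2) = -37

-37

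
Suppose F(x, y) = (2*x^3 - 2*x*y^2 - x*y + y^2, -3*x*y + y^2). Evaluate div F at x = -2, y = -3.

∂F₁/∂x = 6*x^2 - 2*y^2 - y
∂F₂/∂y = -3*x + 2*y
∇·F = 6*x^2 - 3*x - 2*y^2 + y
At (-2, -3): 9.

9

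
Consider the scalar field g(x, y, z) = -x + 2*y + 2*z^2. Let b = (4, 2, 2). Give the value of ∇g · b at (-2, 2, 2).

∂g/∂x = -1
∂g/∂y = 2
∂g/∂z = 4*z
∇g at (-2, 2, 2) = (-1, 2, 8)
∇g · b = (-1)(4) + (2)(2) + (8)(2) = 16

16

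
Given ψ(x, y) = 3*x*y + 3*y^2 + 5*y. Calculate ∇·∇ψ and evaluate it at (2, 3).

6

∂²ψ/∂x² = 0
∂²ψ/∂y² = 6
∇²ψ = 6
At (2, 3): 6.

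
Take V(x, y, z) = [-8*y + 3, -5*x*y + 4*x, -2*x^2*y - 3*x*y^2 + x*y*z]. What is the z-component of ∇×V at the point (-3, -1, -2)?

(∇×V)_3 = ∂V₂/∂x − ∂V₁/∂y
= -5*y + 4 − (-8)
= -5*y + 12
At (-3, -1, -2): 17.

17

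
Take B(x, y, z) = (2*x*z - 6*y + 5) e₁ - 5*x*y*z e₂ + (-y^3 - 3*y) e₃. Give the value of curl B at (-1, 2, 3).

(-25, -2, -24)

(∇×B)₁ = ∂B₃/∂y − ∂B₂/∂z = 5*x*y - 3*y^2 - 3
(∇×B)₂ = ∂B₁/∂z − ∂B₃/∂x = 2*x
(∇×B)₃ = ∂B₂/∂x − ∂B₁/∂y = -5*y*z + 6
∇×B = (5*x*y - 3*y^2 - 3, 2*x, -5*y*z + 6)
At (-1, 2, 3): (-25, -2, -24).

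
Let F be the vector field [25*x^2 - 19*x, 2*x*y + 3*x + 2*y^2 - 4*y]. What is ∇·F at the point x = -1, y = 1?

∂F₁/∂x = 50*x - 19
∂F₂/∂y = 2*x + 4*y - 4
∇·F = 52*x + 4*y - 23
At (-1, 1): -71.

-71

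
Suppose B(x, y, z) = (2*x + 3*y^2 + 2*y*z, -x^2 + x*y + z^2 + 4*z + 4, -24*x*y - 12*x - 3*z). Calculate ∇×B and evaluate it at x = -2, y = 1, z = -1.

(∇×B)₁ = ∂B₃/∂y − ∂B₂/∂z = -24*x - 2*z - 4
(∇×B)₂ = ∂B₁/∂z − ∂B₃/∂x = 26*y + 12
(∇×B)₃ = ∂B₂/∂x − ∂B₁/∂y = -2*x - 5*y - 2*z
∇×B = (-24*x - 2*z - 4, 26*y + 12, -2*x - 5*y - 2*z)
At (-2, 1, -1): (46, 38, 1).

(46, 38, 1)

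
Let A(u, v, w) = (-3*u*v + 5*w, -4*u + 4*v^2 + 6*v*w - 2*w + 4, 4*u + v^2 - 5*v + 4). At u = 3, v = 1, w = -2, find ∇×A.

(∇×A)₁ = ∂A₃/∂v − ∂A₂/∂w = -4*v - 3
(∇×A)₂ = ∂A₁/∂w − ∂A₃/∂u = 1
(∇×A)₃ = ∂A₂/∂u − ∂A₁/∂v = 3*u - 4
∇×A = (-4*v - 3, 1, 3*u - 4)
At (3, 1, -2): (-7, 1, 5).

(-7, 1, 5)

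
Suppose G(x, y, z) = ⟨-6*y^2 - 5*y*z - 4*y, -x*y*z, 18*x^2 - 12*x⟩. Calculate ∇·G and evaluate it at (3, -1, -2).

6

∂G₁/∂x = 0
∂G₂/∂y = -x*z
∂G₃/∂z = 0
∇·G = -x*z
At (3, -1, -2): 6.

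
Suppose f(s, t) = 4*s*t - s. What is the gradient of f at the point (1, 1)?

∂f/∂s = 4*t - 1
∂f/∂t = 4*s
∇f = (4*t - 1, 4*s)
At (1, 1): (3, 4).

(3, 4)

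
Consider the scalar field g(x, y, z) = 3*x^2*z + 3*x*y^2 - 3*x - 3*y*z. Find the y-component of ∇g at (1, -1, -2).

0

(∇g)_2 = ∂g/∂y = 6*x*y - 3*z
At (1, -1, -2): 0.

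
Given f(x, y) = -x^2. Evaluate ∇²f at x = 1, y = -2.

-2

∂²f/∂x² = -2
∂²f/∂y² = 0
∇²f = -2
At (1, -2): -2.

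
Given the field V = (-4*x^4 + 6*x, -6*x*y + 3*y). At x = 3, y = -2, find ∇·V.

∂V₁/∂x = -16*x^3 + 6
∂V₂/∂y = -6*x + 3
∇·V = -16*x^3 - 6*x + 9
At (3, -2): -441.

-441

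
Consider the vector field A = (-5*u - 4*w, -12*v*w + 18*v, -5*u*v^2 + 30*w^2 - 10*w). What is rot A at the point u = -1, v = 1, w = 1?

(22, 1, 0)

(∇×A)₁ = ∂A₃/∂v − ∂A₂/∂w = -10*u*v + 12*v
(∇×A)₂ = ∂A₁/∂w − ∂A₃/∂u = 5*v^2 - 4
(∇×A)₃ = ∂A₂/∂u − ∂A₁/∂v = 0
∇×A = (-10*u*v + 12*v, 5*v^2 - 4, 0)
At (-1, 1, 1): (22, 1, 0).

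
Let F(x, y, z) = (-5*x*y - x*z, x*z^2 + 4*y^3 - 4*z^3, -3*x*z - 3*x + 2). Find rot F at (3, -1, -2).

(∇×F)₁ = ∂F₃/∂y − ∂F₂/∂z = -2*x*z + 12*z^2
(∇×F)₂ = ∂F₁/∂z − ∂F₃/∂x = -x + 3*z + 3
(∇×F)₃ = ∂F₂/∂x − ∂F₁/∂y = 5*x + z^2
∇×F = (-2*x*z + 12*z^2, -x + 3*z + 3, 5*x + z^2)
At (3, -1, -2): (60, -6, 19).

(60, -6, 19)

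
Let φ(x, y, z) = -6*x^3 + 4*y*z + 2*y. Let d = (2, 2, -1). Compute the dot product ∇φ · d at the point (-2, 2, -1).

∂φ/∂x = -18*x^2
∂φ/∂y = 4*z + 2
∂φ/∂z = 4*y
∇φ at (-2, 2, -1) = (-72, -2, 8)
∇φ · d = (-72)(2) + (-2)(2) + (8)(-1) = -156

-156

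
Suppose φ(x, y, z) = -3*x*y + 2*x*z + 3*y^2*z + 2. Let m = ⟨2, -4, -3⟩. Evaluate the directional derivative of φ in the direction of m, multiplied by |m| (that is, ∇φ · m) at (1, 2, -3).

∂φ/∂x = -3*y + 2*z
∂φ/∂y = -3*x + 6*y*z
∂φ/∂z = 2*x + 3*y^2
∇φ at (1, 2, -3) = (-12, -39, 14)
∇φ · m = (-12)(2) + (-39)(-4) + (14)(-3) = 90

90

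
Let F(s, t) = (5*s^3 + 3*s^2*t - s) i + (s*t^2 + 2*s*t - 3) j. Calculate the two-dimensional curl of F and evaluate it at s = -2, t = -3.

-9

∂F₂/∂s = t^2 + 2*t
∂F₁/∂t = 3*s^2
Scalar curl = -3*s^2 + t^2 + 2*t
At (-2, -3): -9.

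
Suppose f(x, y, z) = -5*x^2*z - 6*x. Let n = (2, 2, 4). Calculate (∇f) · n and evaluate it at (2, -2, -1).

∂f/∂x = -10*x*z - 6
∂f/∂y = 0
∂f/∂z = -5*x^2
∇f at (2, -2, -1) = (14, 0, -20)
∇f · n = (14)(2) + (0)(2) + (-20)(4) = -52

-52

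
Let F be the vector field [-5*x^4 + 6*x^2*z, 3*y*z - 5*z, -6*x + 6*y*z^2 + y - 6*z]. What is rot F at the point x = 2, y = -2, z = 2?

(36, 30, 0)

(∇×F)₁ = ∂F₃/∂y − ∂F₂/∂z = -3*y + 6*z^2 + 6
(∇×F)₂ = ∂F₁/∂z − ∂F₃/∂x = 6*x^2 + 6
(∇×F)₃ = ∂F₂/∂x − ∂F₁/∂y = 0
∇×F = (-3*y + 6*z^2 + 6, 6*x^2 + 6, 0)
At (2, -2, 2): (36, 30, 0).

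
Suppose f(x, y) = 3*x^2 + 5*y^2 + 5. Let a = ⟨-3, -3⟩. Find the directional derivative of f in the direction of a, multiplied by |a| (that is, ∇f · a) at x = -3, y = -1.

∂f/∂x = 6*x
∂f/∂y = 10*y
∇f at (-3, -1) = (-18, -10)
∇f · a = (-18)(-3) + (-10)(-3) = 84

84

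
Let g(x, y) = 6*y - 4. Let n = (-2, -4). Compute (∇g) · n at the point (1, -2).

∂g/∂x = 0
∂g/∂y = 6
∇g at (1, -2) = (0, 6)
∇g · n = (0)(-2) + (6)(-4) = -24

-24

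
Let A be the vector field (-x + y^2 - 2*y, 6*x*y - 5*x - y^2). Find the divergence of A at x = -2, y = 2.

∂A₁/∂x = -1
∂A₂/∂y = 6*x - 2*y
∇·A = 6*x - 2*y - 1
At (-2, 2): -17.

-17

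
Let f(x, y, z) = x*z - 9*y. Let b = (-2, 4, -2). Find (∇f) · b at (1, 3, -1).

∂f/∂x = z
∂f/∂y = -9
∂f/∂z = x
∇f at (1, 3, -1) = (-1, -9, 1)
∇f · b = (-1)(-2) + (-9)(4) + (1)(-2) = -36

-36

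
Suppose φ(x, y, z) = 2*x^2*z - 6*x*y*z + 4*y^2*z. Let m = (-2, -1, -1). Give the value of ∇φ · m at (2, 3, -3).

-32

∂φ/∂x = 4*x*z - 6*y*z
∂φ/∂y = -6*x*z + 8*y*z
∂φ/∂z = 2*x^2 - 6*x*y + 4*y^2
∇φ at (2, 3, -3) = (30, -36, 8)
∇φ · m = (30)(-2) + (-36)(-1) + (8)(-1) = -32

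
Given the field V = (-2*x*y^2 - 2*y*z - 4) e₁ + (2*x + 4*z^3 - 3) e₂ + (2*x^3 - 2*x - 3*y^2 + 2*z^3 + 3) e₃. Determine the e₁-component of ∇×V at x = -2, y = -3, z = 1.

(∇×V)_1 = ∂V₃/∂y − ∂V₂/∂z
= -6*y − (12*z^2)
= -6*y - 12*z^2
At (-2, -3, 1): 6.

6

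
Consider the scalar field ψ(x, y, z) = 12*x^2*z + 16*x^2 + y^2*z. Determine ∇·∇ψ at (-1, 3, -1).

∂²ψ/∂x² = 8*(3*z + 4)
∂²ψ/∂y² = 2*z
∂²ψ/∂z² = 0
∇²ψ = 26*z + 32
At (-1, 3, -1): 6.

6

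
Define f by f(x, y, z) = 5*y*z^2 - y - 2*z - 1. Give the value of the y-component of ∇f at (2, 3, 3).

(∇f)_2 = ∂f/∂y = 5*z^2 - 1
At (2, 3, 3): 44.

44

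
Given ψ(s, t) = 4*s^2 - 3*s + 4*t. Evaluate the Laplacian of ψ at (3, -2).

∂²ψ/∂s² = 8
∂²ψ/∂t² = 0
∇²ψ = 8
At (3, -2): 8.

8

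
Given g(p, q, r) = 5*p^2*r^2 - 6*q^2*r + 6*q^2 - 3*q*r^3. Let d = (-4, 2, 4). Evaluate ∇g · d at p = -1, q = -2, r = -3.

∂g/∂p = 10*p*r^2
∂g/∂q = -12*q*r + 12*q - 3*r^3
∂g/∂r = 10*p^2*r - 6*q^2 - 9*q*r^2
∇g at (-1, -2, -3) = (-90, -15, 108)
∇g · d = (-90)(-4) + (-15)(2) + (108)(4) = 762

762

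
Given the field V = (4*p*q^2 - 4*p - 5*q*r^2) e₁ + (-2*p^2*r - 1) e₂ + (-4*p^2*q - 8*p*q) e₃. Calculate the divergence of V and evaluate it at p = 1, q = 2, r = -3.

∂V₁/∂p = 4*q^2 - 4
∂V₂/∂q = 0
∂V₃/∂r = 0
∇·V = 4*q^2 - 4
At (1, 2, -3): 12.

12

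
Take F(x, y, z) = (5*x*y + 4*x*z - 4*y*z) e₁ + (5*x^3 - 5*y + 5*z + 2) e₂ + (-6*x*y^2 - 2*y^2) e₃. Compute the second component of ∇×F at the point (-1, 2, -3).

(∇×F)_2 = ∂F₁/∂z − ∂F₃/∂x
= 4*x - 4*y − (-6*y^2)
= 4*x + 6*y^2 - 4*y
At (-1, 2, -3): 12.

12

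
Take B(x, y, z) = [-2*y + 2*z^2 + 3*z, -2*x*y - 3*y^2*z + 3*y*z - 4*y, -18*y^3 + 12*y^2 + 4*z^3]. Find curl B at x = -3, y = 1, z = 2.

(-30, 11, 0)

(∇×B)₁ = ∂B₃/∂y − ∂B₂/∂z = -51*y^2 + 21*y
(∇×B)₂ = ∂B₁/∂z − ∂B₃/∂x = 4*z + 3
(∇×B)₃ = ∂B₂/∂x − ∂B₁/∂y = -2*y + 2
∇×B = (-51*y^2 + 21*y, 4*z + 3, -2*y + 2)
At (-3, 1, 2): (-30, 11, 0).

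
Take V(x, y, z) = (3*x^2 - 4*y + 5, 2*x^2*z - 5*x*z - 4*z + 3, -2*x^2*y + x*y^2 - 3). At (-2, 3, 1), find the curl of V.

(-34, -33, -9)

(∇×V)₁ = ∂V₃/∂y − ∂V₂/∂z = -4*x^2 + 2*x*y + 5*x + 4
(∇×V)₂ = ∂V₁/∂z − ∂V₃/∂x = 4*x*y - y^2
(∇×V)₃ = ∂V₂/∂x − ∂V₁/∂y = 4*x*z - 5*z + 4
∇×V = (-4*x^2 + 2*x*y + 5*x + 4, 4*x*y - y^2, 4*x*z - 5*z + 4)
At (-2, 3, 1): (-34, -33, -9).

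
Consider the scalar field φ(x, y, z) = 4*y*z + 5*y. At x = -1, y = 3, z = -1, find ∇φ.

∂φ/∂x = 0
∂φ/∂y = 4*z + 5
∂φ/∂z = 4*y
∇φ = (0, 4*z + 5, 4*y)
At (-1, 3, -1): (0, 1, 12).

(0, 1, 12)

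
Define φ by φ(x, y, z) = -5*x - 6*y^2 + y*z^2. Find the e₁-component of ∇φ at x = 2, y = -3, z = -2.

-5

(∇φ)_1 = ∂φ/∂x = -5
At (2, -3, -2): -5.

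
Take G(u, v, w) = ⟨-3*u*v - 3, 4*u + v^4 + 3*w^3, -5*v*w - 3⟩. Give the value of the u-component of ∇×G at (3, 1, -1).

-4

(∇×G)_1 = ∂G₃/∂v − ∂G₂/∂w
= -5*w − (9*w^2)
= -9*w^2 - 5*w
At (3, 1, -1): -4.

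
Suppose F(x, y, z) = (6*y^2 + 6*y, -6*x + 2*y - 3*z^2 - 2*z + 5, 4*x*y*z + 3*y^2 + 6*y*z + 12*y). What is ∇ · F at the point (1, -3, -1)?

-28

∂F₁/∂x = 0
∂F₂/∂y = 2
∂F₃/∂z = 4*x*y + 6*y
∇·F = 4*x*y + 6*y + 2
At (1, -3, -1): -28.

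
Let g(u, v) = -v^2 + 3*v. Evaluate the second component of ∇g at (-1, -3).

(∇g)_2 = ∂g/∂v = -2*v + 3
At (-1, -3): 9.

9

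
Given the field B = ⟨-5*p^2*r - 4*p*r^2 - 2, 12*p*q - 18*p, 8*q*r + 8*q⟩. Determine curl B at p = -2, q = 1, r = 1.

(16, -4, -6)

(∇×B)₁ = ∂B₃/∂q − ∂B₂/∂r = 8*r + 8
(∇×B)₂ = ∂B₁/∂r − ∂B₃/∂p = -5*p^2 - 8*p*r
(∇×B)₃ = ∂B₂/∂p − ∂B₁/∂q = 12*q - 18
∇×B = (8*r + 8, -5*p^2 - 8*p*r, 12*q - 18)
At (-2, 1, 1): (16, -4, -6).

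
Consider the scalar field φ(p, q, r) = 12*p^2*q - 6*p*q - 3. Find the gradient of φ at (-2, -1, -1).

∂φ/∂p = 24*p*q - 6*q
∂φ/∂q = 12*p^2 - 6*p
∂φ/∂r = 0
∇φ = (24*p*q - 6*q, 12*p^2 - 6*p, 0)
At (-2, -1, -1): (54, 60, 0).

(54, 60, 0)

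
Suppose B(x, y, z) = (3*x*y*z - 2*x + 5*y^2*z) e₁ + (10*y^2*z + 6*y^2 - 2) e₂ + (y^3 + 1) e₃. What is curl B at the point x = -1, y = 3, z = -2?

(∇×B)₁ = ∂B₃/∂y − ∂B₂/∂z = -7*y^2
(∇×B)₂ = ∂B₁/∂z − ∂B₃/∂x = 3*x*y + 5*y^2
(∇×B)₃ = ∂B₂/∂x − ∂B₁/∂y = -3*x*z - 10*y*z
∇×B = (-7*y^2, 3*x*y + 5*y^2, -3*x*z - 10*y*z)
At (-1, 3, -2): (-63, 36, 54).

(-63, 36, 54)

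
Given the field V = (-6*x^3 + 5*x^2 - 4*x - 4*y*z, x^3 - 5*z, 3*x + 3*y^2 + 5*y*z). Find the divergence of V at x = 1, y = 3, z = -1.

∂V₁/∂x = -18*x^2 + 10*x - 4
∂V₂/∂y = 0
∂V₃/∂z = 5*y
∇·V = -18*x^2 + 10*x + 5*y - 4
At (1, 3, -1): 3.

3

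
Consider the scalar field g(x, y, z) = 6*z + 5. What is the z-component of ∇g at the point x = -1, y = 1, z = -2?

6

(∇g)_3 = ∂g/∂z = 6
At (-1, 1, -2): 6.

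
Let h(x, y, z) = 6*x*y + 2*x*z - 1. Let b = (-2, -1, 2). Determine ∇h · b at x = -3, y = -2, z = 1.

26

∂h/∂x = 6*y + 2*z
∂h/∂y = 6*x
∂h/∂z = 2*x
∇h at (-3, -2, 1) = (-10, -18, -6)
∇h · b = (-10)(-2) + (-18)(-1) + (-6)(2) = 26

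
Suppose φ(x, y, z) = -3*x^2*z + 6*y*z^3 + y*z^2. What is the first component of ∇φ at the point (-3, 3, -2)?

(∇φ)_1 = ∂φ/∂x = -6*x*z
At (-3, 3, -2): -36.

-36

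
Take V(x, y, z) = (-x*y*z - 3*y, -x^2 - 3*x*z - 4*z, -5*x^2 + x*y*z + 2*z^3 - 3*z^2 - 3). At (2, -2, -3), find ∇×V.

(∇×V)₁ = ∂V₃/∂y − ∂V₂/∂z = x*z + 3*x + 4
(∇×V)₂ = ∂V₁/∂z − ∂V₃/∂x = -x*y + 10*x - y*z
(∇×V)₃ = ∂V₂/∂x − ∂V₁/∂y = x*z - 2*x - 3*z + 3
∇×V = (x*z + 3*x + 4, -x*y + 10*x - y*z, x*z - 2*x - 3*z + 3)
At (2, -2, -3): (4, 18, 2).

(4, 18, 2)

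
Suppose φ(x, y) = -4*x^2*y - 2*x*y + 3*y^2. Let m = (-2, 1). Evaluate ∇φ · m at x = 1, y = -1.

∂φ/∂x = -8*x*y - 2*y
∂φ/∂y = -4*x^2 - 2*x + 6*y
∇φ at (1, -1) = (10, -12)
∇φ · m = (10)(-2) + (-12)(1) = -32

-32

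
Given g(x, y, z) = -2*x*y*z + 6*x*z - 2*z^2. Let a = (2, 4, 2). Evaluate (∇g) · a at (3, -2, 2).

36

∂g/∂x = -2*y*z + 6*z
∂g/∂y = -2*x*z
∂g/∂z = -2*x*y + 6*x - 4*z
∇g at (3, -2, 2) = (20, -12, 22)
∇g · a = (20)(2) + (-12)(4) + (22)(2) = 36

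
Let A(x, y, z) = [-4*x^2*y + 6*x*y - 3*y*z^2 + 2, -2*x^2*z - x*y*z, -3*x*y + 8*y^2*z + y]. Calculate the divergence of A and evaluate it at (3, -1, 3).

17

∂A₁/∂x = -8*x*y + 6*y
∂A₂/∂y = -x*z
∂A₃/∂z = 8*y^2
∇·A = -8*x*y - x*z + 8*y^2 + 6*y
At (3, -1, 3): 17.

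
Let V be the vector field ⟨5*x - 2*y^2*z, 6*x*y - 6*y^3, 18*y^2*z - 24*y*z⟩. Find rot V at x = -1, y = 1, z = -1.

(-12, -2, 2)

(∇×V)₁ = ∂V₃/∂y − ∂V₂/∂z = 36*y*z - 24*z
(∇×V)₂ = ∂V₁/∂z − ∂V₃/∂x = -2*y^2
(∇×V)₃ = ∂V₂/∂x − ∂V₁/∂y = 4*y*z + 6*y
∇×V = (36*y*z - 24*z, -2*y^2, 4*y*z + 6*y)
At (-1, 1, -1): (-12, -2, 2).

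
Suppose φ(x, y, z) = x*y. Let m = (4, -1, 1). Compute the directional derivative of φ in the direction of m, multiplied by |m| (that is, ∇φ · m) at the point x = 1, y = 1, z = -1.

∂φ/∂x = y
∂φ/∂y = x
∂φ/∂z = 0
∇φ at (1, 1, -1) = (1, 1, 0)
∇φ · m = (1)(4) + (1)(-1) + (0)(1) = 3

3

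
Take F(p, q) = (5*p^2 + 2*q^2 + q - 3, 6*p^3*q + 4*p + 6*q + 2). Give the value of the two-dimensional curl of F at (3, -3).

-471

∂F₂/∂p = 18*p^2*q + 4
∂F₁/∂q = 4*q + 1
Scalar curl = 18*p^2*q - 4*q + 3
At (3, -3): -471.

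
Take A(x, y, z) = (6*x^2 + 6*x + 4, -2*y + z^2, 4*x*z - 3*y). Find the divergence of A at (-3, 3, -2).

-44

∂A₁/∂x = 12*x + 6
∂A₂/∂y = -2
∂A₃/∂z = 4*x
∇·A = 16*x + 4
At (-3, 3, -2): -44.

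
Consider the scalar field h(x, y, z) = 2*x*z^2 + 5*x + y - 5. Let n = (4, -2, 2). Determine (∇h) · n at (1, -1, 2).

66

∂h/∂x = 2*z^2 + 5
∂h/∂y = 1
∂h/∂z = 4*x*z
∇h at (1, -1, 2) = (13, 1, 8)
∇h · n = (13)(4) + (1)(-2) + (8)(2) = 66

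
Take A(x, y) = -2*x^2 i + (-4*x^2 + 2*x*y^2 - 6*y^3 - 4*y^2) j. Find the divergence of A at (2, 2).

∂A₁/∂x = -4*x
∂A₂/∂y = 4*x*y - 18*y^2 - 8*y
∇·A = 4*x*y - 4*x - 18*y^2 - 8*y
At (2, 2): -80.

-80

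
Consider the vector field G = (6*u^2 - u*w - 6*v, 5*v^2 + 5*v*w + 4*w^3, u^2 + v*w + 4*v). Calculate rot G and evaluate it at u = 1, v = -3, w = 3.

(-86, -3, 6)

(∇×G)₁ = ∂G₃/∂v − ∂G₂/∂w = -5*v - 12*w^2 + w + 4
(∇×G)₂ = ∂G₁/∂w − ∂G₃/∂u = -3*u
(∇×G)₃ = ∂G₂/∂u − ∂G₁/∂v = 6
∇×G = (-5*v - 12*w^2 + w + 4, -3*u, 6)
At (1, -3, 3): (-86, -3, 6).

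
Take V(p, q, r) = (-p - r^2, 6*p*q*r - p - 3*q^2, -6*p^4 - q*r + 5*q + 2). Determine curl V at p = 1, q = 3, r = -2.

(-11, 28, -37)

(∇×V)₁ = ∂V₃/∂q − ∂V₂/∂r = -6*p*q - r + 5
(∇×V)₂ = ∂V₁/∂r − ∂V₃/∂p = 24*p^3 - 2*r
(∇×V)₃ = ∂V₂/∂p − ∂V₁/∂q = 6*q*r - 1
∇×V = (-6*p*q - r + 5, 24*p^3 - 2*r, 6*q*r - 1)
At (1, 3, -2): (-11, 28, -37).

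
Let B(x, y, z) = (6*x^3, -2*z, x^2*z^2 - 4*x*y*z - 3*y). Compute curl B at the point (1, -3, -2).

(∇×B)₁ = ∂B₃/∂y − ∂B₂/∂z = -4*x*z - 1
(∇×B)₂ = ∂B₁/∂z − ∂B₃/∂x = -2*x*z^2 + 4*y*z
(∇×B)₃ = ∂B₂/∂x − ∂B₁/∂y = 0
∇×B = (-4*x*z - 1, -2*x*z^2 + 4*y*z, 0)
At (1, -3, -2): (7, 16, 0).

(7, 16, 0)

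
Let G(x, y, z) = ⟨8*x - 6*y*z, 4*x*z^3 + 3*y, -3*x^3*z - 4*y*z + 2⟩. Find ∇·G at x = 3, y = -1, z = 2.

-66

∂G₁/∂x = 8
∂G₂/∂y = 3
∂G₃/∂z = -3*x^3 - 4*y
∇·G = -3*x^3 - 4*y + 11
At (3, -1, 2): -66.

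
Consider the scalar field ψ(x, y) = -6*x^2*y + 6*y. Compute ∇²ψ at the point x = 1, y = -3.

∂²ψ/∂x² = -12*y
∂²ψ/∂y² = 0
∇²ψ = -12*y
At (1, -3): 36.

36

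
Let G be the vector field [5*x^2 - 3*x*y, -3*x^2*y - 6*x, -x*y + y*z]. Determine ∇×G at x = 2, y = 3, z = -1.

(∇×G)₁ = ∂G₃/∂y − ∂G₂/∂z = -x + z
(∇×G)₂ = ∂G₁/∂z − ∂G₃/∂x = y
(∇×G)₃ = ∂G₂/∂x − ∂G₁/∂y = -6*x*y + 3*x - 6
∇×G = (-x + z, y, -6*x*y + 3*x - 6)
At (2, 3, -1): (-3, 3, -36).

(-3, 3, -36)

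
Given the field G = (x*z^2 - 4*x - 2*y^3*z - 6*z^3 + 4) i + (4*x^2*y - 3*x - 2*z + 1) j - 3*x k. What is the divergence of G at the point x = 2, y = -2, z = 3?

∂G₁/∂x = z^2 - 4
∂G₂/∂y = 4*x^2
∂G₃/∂z = 0
∇·G = 4*x^2 + z^2 - 4
At (2, -2, 3): 21.

21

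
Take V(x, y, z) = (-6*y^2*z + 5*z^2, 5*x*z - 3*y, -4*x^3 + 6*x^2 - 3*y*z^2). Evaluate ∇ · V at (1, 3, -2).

∂V₁/∂x = 0
∂V₂/∂y = -3
∂V₃/∂z = -6*y*z
∇·V = -6*y*z - 3
At (1, 3, -2): 33.

33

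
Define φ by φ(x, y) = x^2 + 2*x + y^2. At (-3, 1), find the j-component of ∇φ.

2

(∇φ)_2 = ∂φ/∂y = 2*y
At (-3, 1): 2.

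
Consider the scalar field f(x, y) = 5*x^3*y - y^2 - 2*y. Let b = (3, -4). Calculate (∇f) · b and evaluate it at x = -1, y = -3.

∂f/∂x = 15*x^2*y
∂f/∂y = 5*x^3 - 2*y - 2
∇f at (-1, -3) = (-45, -1)
∇f · b = (-45)(3) + (-1)(-4) = -131

-131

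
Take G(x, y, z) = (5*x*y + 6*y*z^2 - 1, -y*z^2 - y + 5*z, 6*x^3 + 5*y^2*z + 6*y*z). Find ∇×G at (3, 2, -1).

(∇×G)₁ = ∂G₃/∂y − ∂G₂/∂z = 12*y*z + 6*z - 5
(∇×G)₂ = ∂G₁/∂z − ∂G₃/∂x = -18*x^2 + 12*y*z
(∇×G)₃ = ∂G₂/∂x − ∂G₁/∂y = -5*x - 6*z^2
∇×G = (12*y*z + 6*z - 5, -18*x^2 + 12*y*z, -5*x - 6*z^2)
At (3, 2, -1): (-35, -186, -21).

(-35, -186, -21)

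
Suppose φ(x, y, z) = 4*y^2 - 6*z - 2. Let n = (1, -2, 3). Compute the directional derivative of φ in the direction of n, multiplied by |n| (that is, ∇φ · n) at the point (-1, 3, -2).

∂φ/∂x = 0
∂φ/∂y = 8*y
∂φ/∂z = -6
∇φ at (-1, 3, -2) = (0, 24, -6)
∇φ · n = (0)(1) + (24)(-2) + (-6)(3) = -66

-66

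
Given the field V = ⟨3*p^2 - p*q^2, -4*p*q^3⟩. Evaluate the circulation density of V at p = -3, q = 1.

∂V₂/∂p = -4*q^3
∂V₁/∂q = -2*p*q
Scalar curl = 2*p*q - 4*q^3
At (-3, 1): -10.

-10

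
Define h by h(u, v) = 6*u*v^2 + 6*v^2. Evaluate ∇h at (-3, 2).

(24, -48)

∂h/∂u = 6*v^2
∂h/∂v = 12*u*v + 12*v
∇h = (6*v^2, 12*u*v + 12*v)
At (-3, 2): (24, -48).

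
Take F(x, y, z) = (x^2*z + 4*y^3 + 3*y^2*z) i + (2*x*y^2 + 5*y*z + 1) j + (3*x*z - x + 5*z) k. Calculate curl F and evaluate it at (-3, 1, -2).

(∇×F)₁ = ∂F₃/∂y − ∂F₂/∂z = -5*y
(∇×F)₂ = ∂F₁/∂z − ∂F₃/∂x = x^2 + 3*y^2 - 3*z + 1
(∇×F)₃ = ∂F₂/∂x − ∂F₁/∂y = -10*y^2 - 6*y*z
∇×F = (-5*y, x^2 + 3*y^2 - 3*z + 1, -10*y^2 - 6*y*z)
At (-3, 1, -2): (-5, 19, 2).

(-5, 19, 2)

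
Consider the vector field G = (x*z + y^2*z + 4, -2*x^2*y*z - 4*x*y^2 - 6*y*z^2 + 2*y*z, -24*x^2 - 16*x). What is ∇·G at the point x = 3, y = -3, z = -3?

∂G₁/∂x = z
∂G₂/∂y = -2*x^2*z - 8*x*y - 6*z^2 + 2*z
∂G₃/∂z = 0
∇·G = -2*x^2*z - 8*x*y - 6*z^2 + 3*z
At (3, -3, -3): 63.

63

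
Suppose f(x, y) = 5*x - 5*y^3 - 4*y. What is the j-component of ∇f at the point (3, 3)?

(∇f)_2 = ∂f/∂y = -15*y^2 - 4
At (3, 3): -139.

-139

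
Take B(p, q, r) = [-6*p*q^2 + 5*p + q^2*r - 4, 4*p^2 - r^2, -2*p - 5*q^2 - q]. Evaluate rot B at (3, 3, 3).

(-25, 11, 114)

(∇×B)₁ = ∂B₃/∂q − ∂B₂/∂r = -10*q + 2*r - 1
(∇×B)₂ = ∂B₁/∂r − ∂B₃/∂p = q^2 + 2
(∇×B)₃ = ∂B₂/∂p − ∂B₁/∂q = 12*p*q + 8*p - 2*q*r
∇×B = (-10*q + 2*r - 1, q^2 + 2, 12*p*q + 8*p - 2*q*r)
At (3, 3, 3): (-25, 11, 114).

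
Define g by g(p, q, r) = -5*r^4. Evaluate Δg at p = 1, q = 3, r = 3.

-540

∂²g/∂p² = 0
∂²g/∂q² = 0
∂²g/∂r² = -60*r^2
∇²g = -60*r^2
At (1, 3, 3): -540.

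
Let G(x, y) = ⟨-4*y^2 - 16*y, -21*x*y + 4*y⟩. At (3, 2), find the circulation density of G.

∂G₂/∂x = -21*y
∂G₁/∂y = -8*y - 16
Scalar curl = -13*y + 16
At (3, 2): -10.

-10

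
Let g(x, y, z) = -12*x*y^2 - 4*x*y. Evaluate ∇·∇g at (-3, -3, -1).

∂²g/∂x² = 0
∂²g/∂y² = -24*x
∂²g/∂z² = 0
∇²g = -24*x
At (-3, -3, -1): 72.

72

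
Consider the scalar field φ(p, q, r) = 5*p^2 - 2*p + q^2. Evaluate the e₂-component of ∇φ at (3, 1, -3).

2

(∇φ)_2 = ∂φ/∂q = 2*q
At (3, 1, -3): 2.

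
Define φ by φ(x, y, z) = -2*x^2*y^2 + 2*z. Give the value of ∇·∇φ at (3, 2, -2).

∂²φ/∂x² = -4*y^2
∂²φ/∂y² = -4*x^2
∂²φ/∂z² = 0
∇²φ = -4*x^2 - 4*y^2
At (3, 2, -2): -52.

-52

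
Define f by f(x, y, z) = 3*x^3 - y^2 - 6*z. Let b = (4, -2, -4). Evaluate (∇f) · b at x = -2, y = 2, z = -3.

176

∂f/∂x = 9*x^2
∂f/∂y = -2*y
∂f/∂z = -6
∇f at (-2, 2, -3) = (36, -4, -6)
∇f · b = (36)(4) + (-4)(-2) + (-6)(-4) = 176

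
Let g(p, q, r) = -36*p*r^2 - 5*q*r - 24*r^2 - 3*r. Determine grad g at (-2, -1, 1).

(-36, -5, 98)

∂g/∂p = -36*r^2
∂g/∂q = -5*r
∂g/∂r = -72*p*r - 5*q - 48*r - 3
∇g = (-36*r^2, -5*r, -72*p*r - 5*q - 48*r - 3)
At (-2, -1, 1): (-36, -5, 98).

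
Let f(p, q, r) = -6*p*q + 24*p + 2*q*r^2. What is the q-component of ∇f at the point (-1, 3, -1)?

8

(∇f)_2 = ∂f/∂q = -6*p + 2*r^2
At (-1, 3, -1): 8.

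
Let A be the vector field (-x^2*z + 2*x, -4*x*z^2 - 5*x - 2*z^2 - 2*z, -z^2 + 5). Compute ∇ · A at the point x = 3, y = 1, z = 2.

-14

∂A₁/∂x = -2*x*z + 2
∂A₂/∂y = 0
∂A₃/∂z = -2*z
∇·A = -2*x*z - 2*z + 2
At (3, 1, 2): -14.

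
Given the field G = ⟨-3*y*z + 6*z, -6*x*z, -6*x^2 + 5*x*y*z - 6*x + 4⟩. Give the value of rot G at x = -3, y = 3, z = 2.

(∇×G)₁ = ∂G₃/∂y − ∂G₂/∂z = 5*x*z + 6*x
(∇×G)₂ = ∂G₁/∂z − ∂G₃/∂x = 12*x - 5*y*z - 3*y + 12
(∇×G)₃ = ∂G₂/∂x − ∂G₁/∂y = -3*z
∇×G = (5*x*z + 6*x, 12*x - 5*y*z - 3*y + 12, -3*z)
At (-3, 3, 2): (-48, -63, -6).

(-48, -63, -6)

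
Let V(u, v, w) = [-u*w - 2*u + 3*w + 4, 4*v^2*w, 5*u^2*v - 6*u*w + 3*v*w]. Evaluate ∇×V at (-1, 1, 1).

(4, 20, 0)

(∇×V)₁ = ∂V₃/∂v − ∂V₂/∂w = 5*u^2 - 4*v^2 + 3*w
(∇×V)₂ = ∂V₁/∂w − ∂V₃/∂u = -10*u*v - u + 6*w + 3
(∇×V)₃ = ∂V₂/∂u − ∂V₁/∂v = 0
∇×V = (5*u^2 - 4*v^2 + 3*w, -10*u*v - u + 6*w + 3, 0)
At (-1, 1, 1): (4, 20, 0).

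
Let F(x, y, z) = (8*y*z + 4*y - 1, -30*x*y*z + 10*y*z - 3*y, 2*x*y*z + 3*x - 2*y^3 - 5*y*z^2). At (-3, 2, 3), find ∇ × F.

(-287, 1, -208)

(∇×F)₁ = ∂F₃/∂y − ∂F₂/∂z = 30*x*y + 2*x*z - 6*y^2 - 10*y - 5*z^2
(∇×F)₂ = ∂F₁/∂z − ∂F₃/∂x = -2*y*z + 8*y - 3
(∇×F)₃ = ∂F₂/∂x − ∂F₁/∂y = -30*y*z - 8*z - 4
∇×F = (30*x*y + 2*x*z - 6*y^2 - 10*y - 5*z^2, -2*y*z + 8*y - 3, -30*y*z - 8*z - 4)
At (-3, 2, 3): (-287, 1, -208).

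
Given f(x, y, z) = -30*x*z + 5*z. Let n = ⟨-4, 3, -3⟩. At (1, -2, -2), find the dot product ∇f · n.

-165

∂f/∂x = -30*z
∂f/∂y = 0
∂f/∂z = -30*x + 5
∇f at (1, -2, -2) = (60, 0, -25)
∇f · n = (60)(-4) + (0)(3) + (-25)(-3) = -165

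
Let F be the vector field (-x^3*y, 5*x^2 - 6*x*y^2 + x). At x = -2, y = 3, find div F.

∂F₁/∂x = -3*x^2*y
∂F₂/∂y = -12*x*y
∇·F = -3*x^2*y - 12*x*y
At (-2, 3): 36.

36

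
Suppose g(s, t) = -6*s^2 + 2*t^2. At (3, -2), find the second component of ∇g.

-8

(∇g)_2 = ∂g/∂t = 4*t
At (3, -2): -8.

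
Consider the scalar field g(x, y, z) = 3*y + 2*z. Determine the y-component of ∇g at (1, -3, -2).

(∇g)_2 = ∂g/∂y = 3
At (1, -3, -2): 3.

3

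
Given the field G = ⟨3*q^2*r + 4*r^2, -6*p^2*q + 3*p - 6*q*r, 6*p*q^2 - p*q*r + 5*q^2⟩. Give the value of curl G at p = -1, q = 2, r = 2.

(∇×G)₁ = ∂G₃/∂q − ∂G₂/∂r = 12*p*q - p*r + 16*q
(∇×G)₂ = ∂G₁/∂r − ∂G₃/∂p = -3*q^2 + q*r + 8*r
(∇×G)₃ = ∂G₂/∂p − ∂G₁/∂q = -12*p*q - 6*q*r + 3
∇×G = (12*p*q - p*r + 16*q, -3*q^2 + q*r + 8*r, -12*p*q - 6*q*r + 3)
At (-1, 2, 2): (10, 8, 3).

(10, 8, 3)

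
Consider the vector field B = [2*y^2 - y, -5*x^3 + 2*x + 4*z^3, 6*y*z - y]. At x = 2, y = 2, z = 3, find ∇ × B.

(∇×B)₁ = ∂B₃/∂y − ∂B₂/∂z = -12*z^2 + 6*z - 1
(∇×B)₂ = ∂B₁/∂z − ∂B₃/∂x = 0
(∇×B)₃ = ∂B₂/∂x − ∂B₁/∂y = -15*x^2 - 4*y + 3
∇×B = (-12*z^2 + 6*z - 1, 0, -15*x^2 - 4*y + 3)
At (2, 2, 3): (-91, 0, -65).

(-91, 0, -65)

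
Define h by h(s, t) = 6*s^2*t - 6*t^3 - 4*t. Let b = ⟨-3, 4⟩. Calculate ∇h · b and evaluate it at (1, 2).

-352

∂h/∂s = 12*s*t
∂h/∂t = 6*s^2 - 18*t^2 - 4
∇h at (1, 2) = (24, -70)
∇h · b = (24)(-3) + (-70)(4) = -352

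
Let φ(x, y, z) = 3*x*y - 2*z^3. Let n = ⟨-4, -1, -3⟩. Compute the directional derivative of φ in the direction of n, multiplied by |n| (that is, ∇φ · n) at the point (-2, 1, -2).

∂φ/∂x = 3*y
∂φ/∂y = 3*x
∂φ/∂z = -6*z^2
∇φ at (-2, 1, -2) = (3, -6, -24)
∇φ · n = (3)(-4) + (-6)(-1) + (-24)(-3) = 66

66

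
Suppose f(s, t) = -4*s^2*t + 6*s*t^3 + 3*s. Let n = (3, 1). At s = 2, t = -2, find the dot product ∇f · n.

∂f/∂s = -8*s*t + 6*t^3 + 3
∂f/∂t = -4*s^2 + 18*s*t^2
∇f at (2, -2) = (-13, 128)
∇f · n = (-13)(3) + (128)(1) = 89

89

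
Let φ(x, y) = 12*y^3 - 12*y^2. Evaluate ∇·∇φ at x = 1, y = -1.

-96

∂²φ/∂x² = 0
∂²φ/∂y² = 24*(3*y - 1)
∇²φ = 72*y - 24
At (1, -1): -96.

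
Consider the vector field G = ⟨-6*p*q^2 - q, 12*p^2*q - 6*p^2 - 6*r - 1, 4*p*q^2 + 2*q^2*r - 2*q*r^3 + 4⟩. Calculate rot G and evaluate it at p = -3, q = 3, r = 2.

(-58, -36, -287)

(∇×G)₁ = ∂G₃/∂q − ∂G₂/∂r = 8*p*q + 4*q*r - 2*r^3 + 6
(∇×G)₂ = ∂G₁/∂r − ∂G₃/∂p = -4*q^2
(∇×G)₃ = ∂G₂/∂p − ∂G₁/∂q = 36*p*q - 12*p + 1
∇×G = (8*p*q + 4*q*r - 2*r^3 + 6, -4*q^2, 36*p*q - 12*p + 1)
At (-3, 3, 2): (-58, -36, -287).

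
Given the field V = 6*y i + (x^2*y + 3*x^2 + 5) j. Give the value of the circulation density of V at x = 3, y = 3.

30

∂V₂/∂x = 2*x*y + 6*x
∂V₁/∂y = 6
Scalar curl = 2*x*y + 6*x - 6
At (3, 3): 30.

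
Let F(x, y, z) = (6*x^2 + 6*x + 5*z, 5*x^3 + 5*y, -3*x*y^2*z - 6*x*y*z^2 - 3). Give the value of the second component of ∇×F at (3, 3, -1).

-4

(∇×F)_2 = ∂F₁/∂z − ∂F₃/∂x
= 5 − (-3*y^2*z - 6*y*z^2)
= 3*y^2*z + 6*y*z^2 + 5
At (3, 3, -1): -4.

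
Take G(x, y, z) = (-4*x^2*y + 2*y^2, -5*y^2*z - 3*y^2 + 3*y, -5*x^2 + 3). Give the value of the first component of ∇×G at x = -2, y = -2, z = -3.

(∇×G)_1 = ∂G₃/∂y − ∂G₂/∂z
= 0 − (-5*y^2)
= 5*y^2
At (-2, -2, -3): 20.

20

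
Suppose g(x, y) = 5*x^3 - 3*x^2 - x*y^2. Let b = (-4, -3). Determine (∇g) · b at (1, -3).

∂g/∂x = 15*x^2 - 6*x - y^2
∂g/∂y = -2*x*y
∇g at (1, -3) = (0, 6)
∇g · b = (0)(-4) + (6)(-3) = -18

-18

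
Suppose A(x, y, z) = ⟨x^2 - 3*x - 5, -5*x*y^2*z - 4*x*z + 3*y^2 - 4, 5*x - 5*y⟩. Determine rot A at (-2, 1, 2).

(-23, -5, -18)

(∇×A)₁ = ∂A₃/∂y − ∂A₂/∂z = 5*x*y^2 + 4*x - 5
(∇×A)₂ = ∂A₁/∂z − ∂A₃/∂x = -5
(∇×A)₃ = ∂A₂/∂x − ∂A₁/∂y = -5*y^2*z - 4*z
∇×A = (5*x*y^2 + 4*x - 5, -5, -5*y^2*z - 4*z)
At (-2, 1, 2): (-23, -5, -18).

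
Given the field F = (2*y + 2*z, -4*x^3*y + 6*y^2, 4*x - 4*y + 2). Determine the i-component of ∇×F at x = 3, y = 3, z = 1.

(∇×F)_1 = ∂F₃/∂y − ∂F₂/∂z
= -4 − (0)
= -4
At (3, 3, 1): -4.

-4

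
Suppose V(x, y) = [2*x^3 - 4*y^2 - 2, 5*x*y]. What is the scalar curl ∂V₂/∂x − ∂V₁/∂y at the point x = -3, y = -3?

∂V₂/∂x = 5*y
∂V₁/∂y = -8*y
Scalar curl = 13*y
At (-3, -3): -39.

-39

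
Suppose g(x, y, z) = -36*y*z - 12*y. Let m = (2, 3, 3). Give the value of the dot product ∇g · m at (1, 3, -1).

-252

∂g/∂x = 0
∂g/∂y = -36*z - 12
∂g/∂z = -36*y
∇g at (1, 3, -1) = (0, 24, -108)
∇g · m = (0)(2) + (24)(3) + (-108)(3) = -252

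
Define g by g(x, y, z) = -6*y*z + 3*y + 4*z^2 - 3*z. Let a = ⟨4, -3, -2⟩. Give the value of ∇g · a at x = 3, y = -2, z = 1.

∂g/∂x = 0
∂g/∂y = -6*z + 3
∂g/∂z = -6*y + 8*z - 3
∇g at (3, -2, 1) = (0, -3, 17)
∇g · a = (0)(4) + (-3)(-3) + (17)(-2) = -25

-25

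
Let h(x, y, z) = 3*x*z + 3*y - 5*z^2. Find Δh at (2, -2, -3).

-10

∂²h/∂x² = 0
∂²h/∂y² = 0
∂²h/∂z² = -10
∇²h = -10
At (2, -2, -3): -10.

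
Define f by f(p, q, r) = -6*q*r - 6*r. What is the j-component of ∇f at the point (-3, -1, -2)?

(∇f)_2 = ∂f/∂q = -6*r
At (-3, -1, -2): 12.

12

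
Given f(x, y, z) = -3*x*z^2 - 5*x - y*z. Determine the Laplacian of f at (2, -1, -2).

-12

∂²f/∂x² = 0
∂²f/∂y² = 0
∂²f/∂z² = -6*x
∇²f = -6*x
At (2, -1, -2): -12.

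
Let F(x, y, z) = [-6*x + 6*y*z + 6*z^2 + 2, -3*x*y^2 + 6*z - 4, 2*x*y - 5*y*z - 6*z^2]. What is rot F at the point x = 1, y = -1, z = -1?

(∇×F)₁ = ∂F₃/∂y − ∂F₂/∂z = 2*x - 5*z - 6
(∇×F)₂ = ∂F₁/∂z − ∂F₃/∂x = 4*y + 12*z
(∇×F)₃ = ∂F₂/∂x − ∂F₁/∂y = -3*y^2 - 6*z
∇×F = (2*x - 5*z - 6, 4*y + 12*z, -3*y^2 - 6*z)
At (1, -1, -1): (1, -16, 3).

(1, -16, 3)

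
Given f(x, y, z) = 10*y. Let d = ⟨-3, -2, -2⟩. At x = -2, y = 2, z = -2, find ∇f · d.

∂f/∂x = 0
∂f/∂y = 10
∂f/∂z = 0
∇f at (-2, 2, -2) = (0, 10, 0)
∇f · d = (0)(-3) + (10)(-2) + (0)(-2) = -20

-20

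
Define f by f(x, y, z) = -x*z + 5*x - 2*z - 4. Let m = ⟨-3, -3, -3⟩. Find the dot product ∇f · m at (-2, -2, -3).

∂f/∂x = -z + 5
∂f/∂y = 0
∂f/∂z = -x - 2
∇f at (-2, -2, -3) = (8, 0, 0)
∇f · m = (8)(-3) + (0)(-3) + (0)(-3) = -24

-24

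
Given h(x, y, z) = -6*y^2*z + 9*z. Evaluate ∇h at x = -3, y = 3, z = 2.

∂h/∂x = 0
∂h/∂y = -12*y*z
∂h/∂z = -6*y^2 + 9
∇h = (0, -12*y*z, -6*y^2 + 9)
At (-3, 3, 2): (0, -72, -45).

(0, -72, -45)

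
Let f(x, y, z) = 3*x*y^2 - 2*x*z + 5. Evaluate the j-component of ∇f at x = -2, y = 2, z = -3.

-24

(∇f)_2 = ∂f/∂y = 6*x*y
At (-2, 2, -3): -24.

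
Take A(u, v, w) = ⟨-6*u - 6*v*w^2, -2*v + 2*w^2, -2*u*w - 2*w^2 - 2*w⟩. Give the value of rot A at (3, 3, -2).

(8, 68, 24)

(∇×A)₁ = ∂A₃/∂v − ∂A₂/∂w = -4*w
(∇×A)₂ = ∂A₁/∂w − ∂A₃/∂u = -12*v*w + 2*w
(∇×A)₃ = ∂A₂/∂u − ∂A₁/∂v = 6*w^2
∇×A = (-4*w, -12*v*w + 2*w, 6*w^2)
At (3, 3, -2): (8, 68, 24).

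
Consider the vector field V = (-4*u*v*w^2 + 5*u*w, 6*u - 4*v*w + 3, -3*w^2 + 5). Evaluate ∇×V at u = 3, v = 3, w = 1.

(12, -57, 18)

(∇×V)₁ = ∂V₃/∂v − ∂V₂/∂w = 4*v
(∇×V)₂ = ∂V₁/∂w − ∂V₃/∂u = -8*u*v*w + 5*u
(∇×V)₃ = ∂V₂/∂u − ∂V₁/∂v = 4*u*w^2 + 6
∇×V = (4*v, -8*u*v*w + 5*u, 4*u*w^2 + 6)
At (3, 3, 1): (12, -57, 18).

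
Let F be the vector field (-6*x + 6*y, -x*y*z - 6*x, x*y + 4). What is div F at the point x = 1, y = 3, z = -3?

∂F₁/∂x = -6
∂F₂/∂y = -x*z
∂F₃/∂z = 0
∇·F = -x*z - 6
At (1, 3, -3): -3.

-3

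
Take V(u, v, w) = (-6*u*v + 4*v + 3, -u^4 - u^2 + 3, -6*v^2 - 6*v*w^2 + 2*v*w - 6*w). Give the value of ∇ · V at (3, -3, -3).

-102

∂V₁/∂u = -6*v
∂V₂/∂v = 0
∂V₃/∂w = -12*v*w + 2*v - 6
∇·V = -12*v*w - 4*v - 6
At (3, -3, -3): -102.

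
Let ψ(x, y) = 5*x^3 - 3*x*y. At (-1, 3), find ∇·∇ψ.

-30

∂²ψ/∂x² = 30*x
∂²ψ/∂y² = 0
∇²ψ = 30*x
At (-1, 3): -30.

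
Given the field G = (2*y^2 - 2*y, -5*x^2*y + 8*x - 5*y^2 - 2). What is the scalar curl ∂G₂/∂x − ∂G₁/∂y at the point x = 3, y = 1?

-24

∂G₂/∂x = -10*x*y + 8
∂G₁/∂y = 4*y - 2
Scalar curl = -10*x*y - 4*y + 10
At (3, 1): -24.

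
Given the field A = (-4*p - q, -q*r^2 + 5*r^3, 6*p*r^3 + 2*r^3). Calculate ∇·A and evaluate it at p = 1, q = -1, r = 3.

∂A₁/∂p = -4
∂A₂/∂q = -r^2
∂A₃/∂r = 18*p*r^2 + 6*r^2
∇·A = 18*p*r^2 + 5*r^2 - 4
At (1, -1, 3): 203.

203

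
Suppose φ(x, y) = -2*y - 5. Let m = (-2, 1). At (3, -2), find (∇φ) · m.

∂φ/∂x = 0
∂φ/∂y = -2
∇φ at (3, -2) = (0, -2)
∇φ · m = (0)(-2) + (-2)(1) = -2

-2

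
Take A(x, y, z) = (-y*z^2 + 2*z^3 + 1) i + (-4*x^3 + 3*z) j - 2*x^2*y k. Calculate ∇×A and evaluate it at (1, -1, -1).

(-5, 0, -11)

(∇×A)₁ = ∂A₃/∂y − ∂A₂/∂z = -2*x^2 - 3
(∇×A)₂ = ∂A₁/∂z − ∂A₃/∂x = 4*x*y - 2*y*z + 6*z^2
(∇×A)₃ = ∂A₂/∂x − ∂A₁/∂y = -12*x^2 + z^2
∇×A = (-2*x^2 - 3, 4*x*y - 2*y*z + 6*z^2, -12*x^2 + z^2)
At (1, -1, -1): (-5, 0, -11).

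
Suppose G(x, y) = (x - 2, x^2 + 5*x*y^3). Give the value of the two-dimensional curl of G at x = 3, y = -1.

1

∂G₂/∂x = 2*x + 5*y^3
∂G₁/∂y = 0
Scalar curl = 2*x + 5*y^3
At (3, -1): 1.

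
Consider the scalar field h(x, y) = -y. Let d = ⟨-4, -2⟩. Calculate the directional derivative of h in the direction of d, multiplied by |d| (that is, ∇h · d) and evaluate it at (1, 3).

∂h/∂x = 0
∂h/∂y = -1
∇h at (1, 3) = (0, -1)
∇h · d = (0)(-4) + (-1)(-2) = 2

2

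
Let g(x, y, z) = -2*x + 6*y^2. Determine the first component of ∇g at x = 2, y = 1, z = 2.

-2

(∇g)_1 = ∂g/∂x = -2
At (2, 1, 2): -2.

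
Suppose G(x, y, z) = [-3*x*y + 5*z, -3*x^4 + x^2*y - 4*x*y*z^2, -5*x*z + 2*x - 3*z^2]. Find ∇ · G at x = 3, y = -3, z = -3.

∂G₁/∂x = -3*y
∂G₂/∂y = x^2 - 4*x*z^2
∂G₃/∂z = -5*x - 6*z
∇·G = x^2 - 4*x*z^2 - 5*x - 3*y - 6*z
At (3, -3, -3): -87.

-87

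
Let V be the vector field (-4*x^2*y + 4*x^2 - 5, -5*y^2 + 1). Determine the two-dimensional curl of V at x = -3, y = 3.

36

∂V₂/∂x = 0
∂V₁/∂y = -4*x^2
Scalar curl = 4*x^2
At (-3, 3): 36.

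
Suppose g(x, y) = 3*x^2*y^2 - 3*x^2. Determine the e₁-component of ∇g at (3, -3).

144

(∇g)_1 = ∂g/∂x = 6*x*y^2 - 6*x
At (3, -3): 144.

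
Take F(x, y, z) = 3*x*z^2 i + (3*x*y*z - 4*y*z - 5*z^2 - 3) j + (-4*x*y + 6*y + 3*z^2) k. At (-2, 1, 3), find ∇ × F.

(∇×F)₁ = ∂F₃/∂y − ∂F₂/∂z = -3*x*y - 4*x + 4*y + 10*z + 6
(∇×F)₂ = ∂F₁/∂z − ∂F₃/∂x = 6*x*z + 4*y
(∇×F)₃ = ∂F₂/∂x − ∂F₁/∂y = 3*y*z
∇×F = (-3*x*y - 4*x + 4*y + 10*z + 6, 6*x*z + 4*y, 3*y*z)
At (-2, 1, 3): (54, -32, 9).

(54, -32, 9)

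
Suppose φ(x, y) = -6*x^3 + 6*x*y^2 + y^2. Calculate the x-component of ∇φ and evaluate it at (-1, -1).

(∇φ)_1 = ∂φ/∂x = -18*x^2 + 6*y^2
At (-1, -1): -12.

-12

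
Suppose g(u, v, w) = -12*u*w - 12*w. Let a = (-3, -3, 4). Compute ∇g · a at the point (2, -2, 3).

-36

∂g/∂u = -12*w
∂g/∂v = 0
∂g/∂w = -12*u - 12
∇g at (2, -2, 3) = (-36, 0, -36)
∇g · a = (-36)(-3) + (0)(-3) + (-36)(4) = -36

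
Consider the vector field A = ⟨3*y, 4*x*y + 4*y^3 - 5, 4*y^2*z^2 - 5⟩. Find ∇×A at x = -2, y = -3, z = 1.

(-24, 0, -15)

(∇×A)₁ = ∂A₃/∂y − ∂A₂/∂z = 8*y*z^2
(∇×A)₂ = ∂A₁/∂z − ∂A₃/∂x = 0
(∇×A)₃ = ∂A₂/∂x − ∂A₁/∂y = 4*y - 3
∇×A = (8*y*z^2, 0, 4*y - 3)
At (-2, -3, 1): (-24, 0, -15).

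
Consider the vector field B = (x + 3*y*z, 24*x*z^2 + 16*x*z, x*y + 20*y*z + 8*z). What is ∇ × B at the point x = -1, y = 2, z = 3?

(∇×B)₁ = ∂B₃/∂y − ∂B₂/∂z = -48*x*z - 15*x + 20*z
(∇×B)₂ = ∂B₁/∂z − ∂B₃/∂x = 2*y
(∇×B)₃ = ∂B₂/∂x − ∂B₁/∂y = 24*z^2 + 13*z
∇×B = (-48*x*z - 15*x + 20*z, 2*y, 24*z^2 + 13*z)
At (-1, 2, 3): (219, 4, 255).

(219, 4, 255)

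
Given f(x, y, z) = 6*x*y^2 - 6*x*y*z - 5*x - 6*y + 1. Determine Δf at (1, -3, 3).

∂²f/∂x² = 0
∂²f/∂y² = 12*x
∂²f/∂z² = 0
∇²f = 12*x
At (1, -3, 3): 12.

12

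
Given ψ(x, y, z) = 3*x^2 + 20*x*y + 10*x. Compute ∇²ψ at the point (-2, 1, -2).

∂²ψ/∂x² = 6
∂²ψ/∂y² = 0
∂²ψ/∂z² = 0
∇²ψ = 6
At (-2, 1, -2): 6.

6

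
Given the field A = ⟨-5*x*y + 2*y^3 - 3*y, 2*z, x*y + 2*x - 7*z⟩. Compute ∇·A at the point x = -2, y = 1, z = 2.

∂A₁/∂x = -5*y
∂A₂/∂y = 0
∂A₃/∂z = -7
∇·A = -5*y - 7
At (-2, 1, 2): -12.

-12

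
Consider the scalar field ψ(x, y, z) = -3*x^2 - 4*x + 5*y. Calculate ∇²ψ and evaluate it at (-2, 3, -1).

∂²ψ/∂x² = -6
∂²ψ/∂y² = 0
∂²ψ/∂z² = 0
∇²ψ = -6
At (-2, 3, -1): -6.

-6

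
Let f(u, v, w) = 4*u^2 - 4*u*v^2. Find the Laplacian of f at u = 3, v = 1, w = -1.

∂²f/∂u² = 8
∂²f/∂v² = -8*u
∂²f/∂w² = 0
∇²f = -8*u + 8
At (3, 1, -1): -16.

-16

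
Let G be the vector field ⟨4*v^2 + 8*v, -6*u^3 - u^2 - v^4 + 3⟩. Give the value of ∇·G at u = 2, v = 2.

∂G₁/∂u = 0
∂G₂/∂v = -4*v^3
∇·G = -4*v^3
At (2, 2): -32.

-32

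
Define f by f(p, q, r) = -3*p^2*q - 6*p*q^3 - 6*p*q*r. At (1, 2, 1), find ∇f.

∂f/∂p = -6*p*q - 6*q^3 - 6*q*r
∂f/∂q = -3*p^2 - 18*p*q^2 - 6*p*r
∂f/∂r = -6*p*q
∇f = (-6*p*q - 6*q^3 - 6*q*r, -3*p^2 - 18*p*q^2 - 6*p*r, -6*p*q)
At (1, 2, 1): (-72, -81, -12).

(-72, -81, -12)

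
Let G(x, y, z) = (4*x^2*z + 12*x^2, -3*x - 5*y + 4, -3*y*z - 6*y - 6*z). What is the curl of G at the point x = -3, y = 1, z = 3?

(∇×G)₁ = ∂G₃/∂y − ∂G₂/∂z = -3*z - 6
(∇×G)₂ = ∂G₁/∂z − ∂G₃/∂x = 4*x^2
(∇×G)₃ = ∂G₂/∂x − ∂G₁/∂y = -3
∇×G = (-3*z - 6, 4*x^2, -3)
At (-3, 1, 3): (-15, 36, -3).

(-15, 36, -3)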